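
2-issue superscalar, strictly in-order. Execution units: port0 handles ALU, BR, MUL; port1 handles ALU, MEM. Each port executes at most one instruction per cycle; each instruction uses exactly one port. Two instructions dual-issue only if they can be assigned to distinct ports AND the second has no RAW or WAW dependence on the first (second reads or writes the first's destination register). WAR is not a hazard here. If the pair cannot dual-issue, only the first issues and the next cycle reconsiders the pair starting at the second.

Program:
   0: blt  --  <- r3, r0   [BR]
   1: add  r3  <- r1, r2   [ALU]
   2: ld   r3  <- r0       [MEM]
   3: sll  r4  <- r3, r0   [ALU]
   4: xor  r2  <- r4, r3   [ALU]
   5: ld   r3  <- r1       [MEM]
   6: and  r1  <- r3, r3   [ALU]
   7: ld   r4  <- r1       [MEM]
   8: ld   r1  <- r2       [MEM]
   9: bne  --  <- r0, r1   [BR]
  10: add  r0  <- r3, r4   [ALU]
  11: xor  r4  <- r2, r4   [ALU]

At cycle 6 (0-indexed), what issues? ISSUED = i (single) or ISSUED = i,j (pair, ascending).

t=0 i0/i1:blt.BR+add.ALU ; 2-wide
t=1 i2:ld.MEM ; RAW r3
t=2 i3:sll.ALU ; RAW r4
t=3 i4/i5:xor.ALU+ld.MEM ; 2-wide
t=4 i6:and.ALU ; RAW r1
t=5 i7:ld.MEM ; no-port MEM/MEM
t=6 i8:ld.MEM ; RAW r1
t=7 i9/i10:bne.BR+add.ALU ; 2-wide
t=8 i11:xor.ALU ; tail

ISSUED = 8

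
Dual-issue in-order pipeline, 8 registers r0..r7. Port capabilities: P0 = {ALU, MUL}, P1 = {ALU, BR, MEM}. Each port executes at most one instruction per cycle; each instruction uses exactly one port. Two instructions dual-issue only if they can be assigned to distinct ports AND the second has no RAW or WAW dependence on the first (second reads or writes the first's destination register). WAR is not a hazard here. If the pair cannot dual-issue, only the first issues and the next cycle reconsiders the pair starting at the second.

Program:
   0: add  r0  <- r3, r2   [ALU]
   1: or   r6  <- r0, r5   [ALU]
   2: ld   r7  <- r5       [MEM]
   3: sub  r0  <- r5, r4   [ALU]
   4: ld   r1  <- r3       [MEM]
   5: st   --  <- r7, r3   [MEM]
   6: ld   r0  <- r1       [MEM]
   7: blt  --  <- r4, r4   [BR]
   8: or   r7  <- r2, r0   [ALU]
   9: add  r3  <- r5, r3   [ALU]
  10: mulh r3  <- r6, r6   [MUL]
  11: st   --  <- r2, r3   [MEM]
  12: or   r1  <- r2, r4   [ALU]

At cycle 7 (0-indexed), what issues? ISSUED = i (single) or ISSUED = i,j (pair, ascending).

ISSUED = 10

#0 head=0: add i0 RAW r0
#1 head=1: or;ld i1&i2 2-wide
#2 head=3: sub;ld i3&i4 2-wide
#3 head=5: st i5 no-port MEM/MEM
#4 head=6: ld i6 no-port MEM/BR
#5 head=7: blt;or i7&i8 2-wide
#6 head=9: add i9 WAW r3
#7 head=10: mulh i10 RAW r3
#8 head=11: st;or i11&i12 2-wide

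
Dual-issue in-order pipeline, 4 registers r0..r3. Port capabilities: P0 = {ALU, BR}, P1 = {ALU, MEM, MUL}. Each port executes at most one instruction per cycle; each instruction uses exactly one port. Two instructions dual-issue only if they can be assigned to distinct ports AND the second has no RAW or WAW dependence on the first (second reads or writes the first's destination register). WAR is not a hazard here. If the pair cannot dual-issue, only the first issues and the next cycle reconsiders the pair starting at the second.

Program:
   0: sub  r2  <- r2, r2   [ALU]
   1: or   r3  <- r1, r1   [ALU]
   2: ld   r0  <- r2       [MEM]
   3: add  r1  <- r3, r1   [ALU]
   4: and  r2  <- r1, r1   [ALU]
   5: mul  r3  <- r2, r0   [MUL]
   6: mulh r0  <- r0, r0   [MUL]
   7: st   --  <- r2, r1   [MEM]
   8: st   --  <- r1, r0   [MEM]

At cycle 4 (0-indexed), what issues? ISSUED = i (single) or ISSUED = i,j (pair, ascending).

ISSUED = 6

[0] i0&i1  sub.ALU+or.ALU  -- dual
[1] i2&i3  ld.MEM+add.ALU  -- dual
[2] i4  and.ALU  -- RAW r2
[3] i5  mul.MUL  -- no-port MUL/MUL
[4] i6  mulh.MUL  -- no-port MUL/MEM
[5] i7  st.MEM  -- no-port MEM/MEM
[6] i8  st.MEM  -- tail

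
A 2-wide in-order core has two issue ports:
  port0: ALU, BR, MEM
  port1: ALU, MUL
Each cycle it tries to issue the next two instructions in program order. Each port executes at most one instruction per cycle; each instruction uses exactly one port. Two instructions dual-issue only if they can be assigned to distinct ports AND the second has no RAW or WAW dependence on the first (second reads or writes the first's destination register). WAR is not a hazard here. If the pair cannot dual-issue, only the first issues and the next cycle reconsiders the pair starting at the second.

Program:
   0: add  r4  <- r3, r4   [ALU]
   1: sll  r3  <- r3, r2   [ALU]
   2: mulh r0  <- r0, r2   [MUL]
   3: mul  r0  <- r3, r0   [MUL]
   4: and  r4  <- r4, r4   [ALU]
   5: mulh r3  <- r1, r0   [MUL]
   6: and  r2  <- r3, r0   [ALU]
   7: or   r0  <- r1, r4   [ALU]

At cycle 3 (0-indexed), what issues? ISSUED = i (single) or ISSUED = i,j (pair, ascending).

ISSUED = 5

[0] i0+i1  add/sll  -- 2-wide
[1] i2  mulh  -- no-port MUL/MUL
[2] i3+i4  mul/and  -- 2-wide
[3] i5  mulh  -- RAW r3
[4] i6+i7  and/or  -- 2-wide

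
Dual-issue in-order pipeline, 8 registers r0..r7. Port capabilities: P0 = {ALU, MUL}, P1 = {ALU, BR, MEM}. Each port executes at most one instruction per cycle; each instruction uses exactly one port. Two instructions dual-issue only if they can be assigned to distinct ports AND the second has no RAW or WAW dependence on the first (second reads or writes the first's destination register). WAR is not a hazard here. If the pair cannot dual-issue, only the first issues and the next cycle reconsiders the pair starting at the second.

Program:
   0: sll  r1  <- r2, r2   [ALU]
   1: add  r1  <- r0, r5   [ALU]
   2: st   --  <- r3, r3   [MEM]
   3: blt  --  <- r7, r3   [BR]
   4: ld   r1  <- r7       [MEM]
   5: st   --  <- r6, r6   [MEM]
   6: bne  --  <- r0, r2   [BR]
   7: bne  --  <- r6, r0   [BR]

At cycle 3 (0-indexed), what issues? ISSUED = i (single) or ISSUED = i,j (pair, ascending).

0. sll.ALU @i0  | WAW r1
1. add.ALU st.MEM @i1/i2  | pair
2. blt.BR @i3  | no-port BR/MEM
3. ld.MEM @i4  | no-port MEM/MEM
4. st.MEM @i5  | no-port MEM/BR
5. bne.BR @i6  | no-port BR/BR
6. bne.BR @i7  | tail

ISSUED = 4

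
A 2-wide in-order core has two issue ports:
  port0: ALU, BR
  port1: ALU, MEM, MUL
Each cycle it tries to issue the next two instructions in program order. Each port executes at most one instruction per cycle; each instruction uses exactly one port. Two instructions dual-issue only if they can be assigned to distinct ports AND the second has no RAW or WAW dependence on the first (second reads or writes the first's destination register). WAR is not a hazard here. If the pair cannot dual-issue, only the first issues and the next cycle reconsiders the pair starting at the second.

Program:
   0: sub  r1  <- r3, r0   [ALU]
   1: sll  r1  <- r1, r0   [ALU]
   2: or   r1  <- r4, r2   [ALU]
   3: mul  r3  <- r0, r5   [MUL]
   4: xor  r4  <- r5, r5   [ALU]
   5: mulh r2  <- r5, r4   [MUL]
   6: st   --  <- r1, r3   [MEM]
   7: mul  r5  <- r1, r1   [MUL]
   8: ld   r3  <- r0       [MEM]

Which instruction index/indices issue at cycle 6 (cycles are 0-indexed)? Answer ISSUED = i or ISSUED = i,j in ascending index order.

ISSUED = 7

0. sub @i0  | RAW+WAW r1
1. sll @i1  | WAW r1
2. or/mul @i2&i3  | pair
3. xor @i4  | RAW r4
4. mulh @i5  | no-port MUL/MEM
5. st @i6  | no-port MEM/MUL
6. mul @i7  | no-port MUL/MEM
7. ld @i8  | tail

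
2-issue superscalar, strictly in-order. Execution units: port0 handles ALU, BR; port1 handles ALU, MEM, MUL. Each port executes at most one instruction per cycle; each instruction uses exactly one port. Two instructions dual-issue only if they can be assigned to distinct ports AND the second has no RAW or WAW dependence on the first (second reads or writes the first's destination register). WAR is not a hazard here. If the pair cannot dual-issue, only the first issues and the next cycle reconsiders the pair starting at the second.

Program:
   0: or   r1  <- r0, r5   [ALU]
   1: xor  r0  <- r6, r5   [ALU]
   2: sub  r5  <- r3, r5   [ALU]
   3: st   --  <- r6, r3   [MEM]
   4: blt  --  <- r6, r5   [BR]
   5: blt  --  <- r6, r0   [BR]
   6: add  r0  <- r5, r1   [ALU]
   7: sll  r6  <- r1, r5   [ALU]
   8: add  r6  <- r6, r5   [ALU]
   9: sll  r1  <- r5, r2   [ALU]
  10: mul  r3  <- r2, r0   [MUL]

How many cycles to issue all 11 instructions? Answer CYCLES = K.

0. or;xor @i0/i1  | 2-wide
1. sub;st @i2/i3  | 2-wide
2. blt @i4  | no-port BR/BR
3. blt;add @i5/i6  | 2-wide
4. sll @i7  | RAW+WAW r6
5. add;sll @i8/i9  | 2-wide
6. mul @i10  | tail

CYCLES = 7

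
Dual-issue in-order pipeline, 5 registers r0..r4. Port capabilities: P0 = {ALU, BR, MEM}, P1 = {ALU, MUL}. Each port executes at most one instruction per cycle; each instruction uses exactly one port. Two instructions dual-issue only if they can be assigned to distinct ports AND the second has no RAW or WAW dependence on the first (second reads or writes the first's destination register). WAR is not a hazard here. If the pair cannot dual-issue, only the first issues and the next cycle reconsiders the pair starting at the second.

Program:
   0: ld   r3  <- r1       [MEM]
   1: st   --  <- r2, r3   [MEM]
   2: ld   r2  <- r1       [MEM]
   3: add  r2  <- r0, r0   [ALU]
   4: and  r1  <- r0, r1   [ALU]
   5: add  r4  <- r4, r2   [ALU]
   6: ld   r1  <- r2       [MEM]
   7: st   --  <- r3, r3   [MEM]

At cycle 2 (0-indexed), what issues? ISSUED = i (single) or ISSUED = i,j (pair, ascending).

ISSUED = 2

0. ld @i0  | no-port MEM/MEM
1. st @i1  | no-port MEM/MEM
2. ld @i2  | WAW r2
3. add/and @i3/i4  | pair
4. add/ld @i5/i6  | pair
5. st @i7  | tail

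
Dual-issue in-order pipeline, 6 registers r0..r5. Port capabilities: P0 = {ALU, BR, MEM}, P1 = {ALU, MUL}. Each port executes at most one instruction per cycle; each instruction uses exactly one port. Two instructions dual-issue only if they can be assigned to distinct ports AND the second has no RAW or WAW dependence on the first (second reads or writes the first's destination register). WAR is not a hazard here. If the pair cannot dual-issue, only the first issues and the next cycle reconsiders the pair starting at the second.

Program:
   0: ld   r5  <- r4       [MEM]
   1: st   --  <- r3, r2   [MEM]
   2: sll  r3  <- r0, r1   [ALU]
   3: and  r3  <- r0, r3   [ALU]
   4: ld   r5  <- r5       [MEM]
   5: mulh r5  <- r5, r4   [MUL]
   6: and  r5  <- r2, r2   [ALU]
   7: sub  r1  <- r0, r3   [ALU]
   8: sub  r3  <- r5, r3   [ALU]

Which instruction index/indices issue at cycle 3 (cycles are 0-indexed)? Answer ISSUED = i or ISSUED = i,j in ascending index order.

[0] i0  ld.MEM  -- no-port MEM/MEM
[1] i1,i2  st.MEM;sll.ALU  -- pair
[2] i3,i4  and.ALU;ld.MEM  -- pair
[3] i5  mulh.MUL  -- WAW r5
[4] i6,i7  and.ALU;sub.ALU  -- pair
[5] i8  sub.ALU  -- tail

ISSUED = 5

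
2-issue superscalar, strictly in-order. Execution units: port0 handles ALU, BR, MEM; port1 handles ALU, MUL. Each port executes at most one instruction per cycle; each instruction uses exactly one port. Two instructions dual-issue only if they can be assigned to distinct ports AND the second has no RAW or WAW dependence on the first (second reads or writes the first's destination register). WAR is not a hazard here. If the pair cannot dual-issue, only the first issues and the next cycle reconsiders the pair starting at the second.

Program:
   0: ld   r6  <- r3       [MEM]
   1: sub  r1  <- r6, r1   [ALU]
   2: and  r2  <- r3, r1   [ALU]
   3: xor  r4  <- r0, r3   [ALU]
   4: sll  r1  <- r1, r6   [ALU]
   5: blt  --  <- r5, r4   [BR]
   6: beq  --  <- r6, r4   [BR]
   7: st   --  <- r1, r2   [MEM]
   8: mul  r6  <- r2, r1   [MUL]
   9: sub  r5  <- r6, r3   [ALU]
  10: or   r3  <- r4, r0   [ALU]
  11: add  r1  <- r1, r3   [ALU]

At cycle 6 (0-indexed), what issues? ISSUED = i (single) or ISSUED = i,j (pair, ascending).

ISSUED = 9,10

t=0 i0:ld ; RAW r6
t=1 i1:sub ; RAW r1
t=2 i2+i3:and;xor ; pair
t=3 i4+i5:sll;blt ; pair
t=4 i6:beq ; no-port BR/MEM
t=5 i7+i8:st;mul ; pair
t=6 i9+i10:sub;or ; pair
t=7 i11:add ; tail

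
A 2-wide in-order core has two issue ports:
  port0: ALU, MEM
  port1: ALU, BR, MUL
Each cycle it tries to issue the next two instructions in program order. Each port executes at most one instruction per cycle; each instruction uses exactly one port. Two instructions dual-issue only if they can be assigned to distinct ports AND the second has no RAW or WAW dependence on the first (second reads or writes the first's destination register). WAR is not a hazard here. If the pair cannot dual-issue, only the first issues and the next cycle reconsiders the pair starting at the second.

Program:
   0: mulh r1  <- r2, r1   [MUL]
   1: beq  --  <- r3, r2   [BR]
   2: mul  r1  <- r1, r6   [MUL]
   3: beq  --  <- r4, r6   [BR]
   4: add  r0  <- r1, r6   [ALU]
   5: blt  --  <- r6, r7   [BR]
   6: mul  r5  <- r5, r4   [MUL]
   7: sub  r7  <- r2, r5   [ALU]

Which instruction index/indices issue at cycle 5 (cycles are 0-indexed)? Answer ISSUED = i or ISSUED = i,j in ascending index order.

ISSUED = 6

c0: i0 mulh  no-port MUL/BR
c1: i1 beq  no-port BR/MUL
c2: i2 mul  no-port MUL/BR
c3: i3+i4 beq add  dual
c4: i5 blt  no-port BR/MUL
c5: i6 mul  RAW r5
c6: i7 sub  tail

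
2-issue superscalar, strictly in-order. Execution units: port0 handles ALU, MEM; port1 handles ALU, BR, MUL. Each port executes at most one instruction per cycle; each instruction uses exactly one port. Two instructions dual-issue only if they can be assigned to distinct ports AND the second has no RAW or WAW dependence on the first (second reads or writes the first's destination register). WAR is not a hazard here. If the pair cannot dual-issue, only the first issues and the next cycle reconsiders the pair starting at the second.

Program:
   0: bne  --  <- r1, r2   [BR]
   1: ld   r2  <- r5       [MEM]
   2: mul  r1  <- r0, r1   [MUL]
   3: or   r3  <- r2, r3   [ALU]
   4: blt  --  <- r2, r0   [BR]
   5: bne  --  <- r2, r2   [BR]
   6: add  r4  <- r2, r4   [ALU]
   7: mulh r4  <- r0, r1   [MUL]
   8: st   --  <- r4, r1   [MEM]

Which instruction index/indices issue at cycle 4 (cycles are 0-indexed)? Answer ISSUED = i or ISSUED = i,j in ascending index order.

ISSUED = 7

0. bne.BR+ld.MEM @i0&i1  | pair
1. mul.MUL+or.ALU @i2&i3  | pair
2. blt.BR @i4  | no-port BR/BR
3. bne.BR+add.ALU @i5&i6  | pair
4. mulh.MUL @i7  | RAW r4
5. st.MEM @i8  | tail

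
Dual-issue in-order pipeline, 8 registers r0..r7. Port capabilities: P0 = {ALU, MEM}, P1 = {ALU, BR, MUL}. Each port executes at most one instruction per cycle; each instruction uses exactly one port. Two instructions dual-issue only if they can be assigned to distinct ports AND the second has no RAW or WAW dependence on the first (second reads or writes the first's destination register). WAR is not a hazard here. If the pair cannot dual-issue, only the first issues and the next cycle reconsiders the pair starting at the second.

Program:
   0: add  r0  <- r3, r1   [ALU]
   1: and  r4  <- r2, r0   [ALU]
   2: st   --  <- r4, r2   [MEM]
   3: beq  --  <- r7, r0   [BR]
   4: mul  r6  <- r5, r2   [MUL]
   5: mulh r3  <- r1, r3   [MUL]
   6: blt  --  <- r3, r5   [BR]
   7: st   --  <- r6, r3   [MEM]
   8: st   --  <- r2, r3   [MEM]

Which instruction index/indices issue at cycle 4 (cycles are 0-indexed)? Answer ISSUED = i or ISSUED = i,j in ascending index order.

0. add.ALU @i0  | RAW r0
1. and.ALU @i1  | RAW r4
2. st.MEM/beq.BR @i2/i3  | dual
3. mul.MUL @i4  | no-port MUL/MUL
4. mulh.MUL @i5  | no-port MUL/BR
5. blt.BR/st.MEM @i6/i7  | dual
6. st.MEM @i8  | tail

ISSUED = 5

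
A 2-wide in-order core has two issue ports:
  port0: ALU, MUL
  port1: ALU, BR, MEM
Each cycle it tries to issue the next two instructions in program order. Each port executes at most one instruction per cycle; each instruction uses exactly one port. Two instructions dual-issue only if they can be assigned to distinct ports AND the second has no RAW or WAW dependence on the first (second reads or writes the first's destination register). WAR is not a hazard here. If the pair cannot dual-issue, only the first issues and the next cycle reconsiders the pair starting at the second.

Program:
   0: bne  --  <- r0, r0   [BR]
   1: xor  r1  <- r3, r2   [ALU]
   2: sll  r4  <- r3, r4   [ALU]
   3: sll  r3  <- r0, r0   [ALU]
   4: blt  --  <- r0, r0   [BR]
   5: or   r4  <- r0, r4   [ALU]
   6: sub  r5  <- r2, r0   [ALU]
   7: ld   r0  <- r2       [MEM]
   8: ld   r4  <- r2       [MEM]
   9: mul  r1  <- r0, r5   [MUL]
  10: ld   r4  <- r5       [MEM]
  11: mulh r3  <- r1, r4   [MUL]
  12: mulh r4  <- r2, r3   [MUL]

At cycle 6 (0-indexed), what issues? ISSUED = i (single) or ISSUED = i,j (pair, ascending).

  cy0 -> i0,i1 (bne/xor) pair
  cy1 -> i2,i3 (sll/sll) pair
  cy2 -> i4,i5 (blt/or) pair
  cy3 -> i6,i7 (sub/ld) pair
  cy4 -> i8,i9 (ld/mul) pair
  cy5 -> i10 (ld) RAW r4
  cy6 -> i11 (mulh) no-port MUL/MUL
  cy7 -> i12 (mulh) tail

ISSUED = 11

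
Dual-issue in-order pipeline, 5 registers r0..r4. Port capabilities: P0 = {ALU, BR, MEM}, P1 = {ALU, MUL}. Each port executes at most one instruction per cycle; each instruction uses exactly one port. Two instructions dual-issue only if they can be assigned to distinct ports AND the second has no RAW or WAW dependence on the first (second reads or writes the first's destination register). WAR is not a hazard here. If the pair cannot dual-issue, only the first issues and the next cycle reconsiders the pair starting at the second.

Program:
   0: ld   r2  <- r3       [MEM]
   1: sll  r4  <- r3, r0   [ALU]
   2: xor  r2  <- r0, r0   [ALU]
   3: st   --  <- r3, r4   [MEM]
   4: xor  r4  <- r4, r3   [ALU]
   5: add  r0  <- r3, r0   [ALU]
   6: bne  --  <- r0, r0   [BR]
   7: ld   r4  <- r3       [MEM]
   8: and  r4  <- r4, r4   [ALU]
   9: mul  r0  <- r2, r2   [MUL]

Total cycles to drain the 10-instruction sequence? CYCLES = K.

[0] i0+i1  ld/sll  -- pair
[1] i2+i3  xor/st  -- pair
[2] i4+i5  xor/add  -- pair
[3] i6  bne  -- no-port BR/MEM
[4] i7  ld  -- RAW+WAW r4
[5] i8+i9  and/mul  -- pair

CYCLES = 6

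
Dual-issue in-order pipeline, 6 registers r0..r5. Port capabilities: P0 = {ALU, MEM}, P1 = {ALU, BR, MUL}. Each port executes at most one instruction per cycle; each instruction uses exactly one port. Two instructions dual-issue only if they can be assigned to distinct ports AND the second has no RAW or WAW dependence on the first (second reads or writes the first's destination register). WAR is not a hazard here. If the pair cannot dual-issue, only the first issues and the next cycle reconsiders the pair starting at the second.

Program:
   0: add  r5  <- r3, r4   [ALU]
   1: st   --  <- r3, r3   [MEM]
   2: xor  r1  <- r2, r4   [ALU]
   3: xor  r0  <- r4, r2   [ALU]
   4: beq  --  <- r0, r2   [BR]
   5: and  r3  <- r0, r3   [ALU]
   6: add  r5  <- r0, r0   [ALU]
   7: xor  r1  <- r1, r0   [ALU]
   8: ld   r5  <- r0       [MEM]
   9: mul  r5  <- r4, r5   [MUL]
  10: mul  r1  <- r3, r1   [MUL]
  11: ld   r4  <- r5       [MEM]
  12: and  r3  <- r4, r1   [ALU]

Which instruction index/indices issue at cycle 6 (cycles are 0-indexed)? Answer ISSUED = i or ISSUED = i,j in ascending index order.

0. add;st @i0/i1  | dual
1. xor;xor @i2/i3  | dual
2. beq;and @i4/i5  | dual
3. add;xor @i6/i7  | dual
4. ld @i8  | RAW+WAW r5
5. mul @i9  | no-port MUL/MUL
6. mul;ld @i10/i11  | dual
7. and @i12  | tail

ISSUED = 10,11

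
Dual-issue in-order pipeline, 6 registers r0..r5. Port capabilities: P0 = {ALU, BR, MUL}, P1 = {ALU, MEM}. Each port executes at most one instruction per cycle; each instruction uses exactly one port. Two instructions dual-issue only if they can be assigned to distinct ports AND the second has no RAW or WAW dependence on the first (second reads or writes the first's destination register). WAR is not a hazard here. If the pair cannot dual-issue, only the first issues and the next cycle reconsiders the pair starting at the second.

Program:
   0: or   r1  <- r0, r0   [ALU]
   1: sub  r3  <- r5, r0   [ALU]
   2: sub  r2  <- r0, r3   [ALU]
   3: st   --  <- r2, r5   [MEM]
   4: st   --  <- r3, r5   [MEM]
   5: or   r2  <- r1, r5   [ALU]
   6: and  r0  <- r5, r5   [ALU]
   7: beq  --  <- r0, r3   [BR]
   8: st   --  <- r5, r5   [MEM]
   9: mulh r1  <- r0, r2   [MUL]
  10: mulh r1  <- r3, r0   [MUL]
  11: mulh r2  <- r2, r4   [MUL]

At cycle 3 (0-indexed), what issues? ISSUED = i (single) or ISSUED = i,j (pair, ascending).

0. or.ALU+sub.ALU @i0&i1  | pair
1. sub.ALU @i2  | RAW r2
2. st.MEM @i3  | no-port MEM/MEM
3. st.MEM+or.ALU @i4&i5  | pair
4. and.ALU @i6  | RAW r0
5. beq.BR+st.MEM @i7&i8  | pair
6. mulh.MUL @i9  | no-port MUL/MUL
7. mulh.MUL @i10  | no-port MUL/MUL
8. mulh.MUL @i11  | tail

ISSUED = 4,5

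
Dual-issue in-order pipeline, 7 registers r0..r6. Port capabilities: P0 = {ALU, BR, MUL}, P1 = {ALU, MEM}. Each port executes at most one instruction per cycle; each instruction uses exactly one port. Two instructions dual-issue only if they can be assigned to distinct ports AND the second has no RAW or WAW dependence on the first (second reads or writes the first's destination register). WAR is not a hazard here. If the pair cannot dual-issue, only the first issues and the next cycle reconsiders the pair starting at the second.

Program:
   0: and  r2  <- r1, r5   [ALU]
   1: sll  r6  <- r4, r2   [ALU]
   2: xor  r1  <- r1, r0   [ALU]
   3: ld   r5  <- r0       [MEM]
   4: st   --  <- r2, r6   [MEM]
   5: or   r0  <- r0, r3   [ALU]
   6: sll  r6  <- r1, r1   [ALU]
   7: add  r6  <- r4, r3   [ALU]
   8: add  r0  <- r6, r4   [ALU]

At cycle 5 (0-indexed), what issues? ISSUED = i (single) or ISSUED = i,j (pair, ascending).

c0: i0 and.ALU  RAW r2
c1: i1&i2 sll.ALU/xor.ALU  2-wide
c2: i3 ld.MEM  no-port MEM/MEM
c3: i4&i5 st.MEM/or.ALU  2-wide
c4: i6 sll.ALU  WAW r6
c5: i7 add.ALU  RAW r6
c6: i8 add.ALU  tail

ISSUED = 7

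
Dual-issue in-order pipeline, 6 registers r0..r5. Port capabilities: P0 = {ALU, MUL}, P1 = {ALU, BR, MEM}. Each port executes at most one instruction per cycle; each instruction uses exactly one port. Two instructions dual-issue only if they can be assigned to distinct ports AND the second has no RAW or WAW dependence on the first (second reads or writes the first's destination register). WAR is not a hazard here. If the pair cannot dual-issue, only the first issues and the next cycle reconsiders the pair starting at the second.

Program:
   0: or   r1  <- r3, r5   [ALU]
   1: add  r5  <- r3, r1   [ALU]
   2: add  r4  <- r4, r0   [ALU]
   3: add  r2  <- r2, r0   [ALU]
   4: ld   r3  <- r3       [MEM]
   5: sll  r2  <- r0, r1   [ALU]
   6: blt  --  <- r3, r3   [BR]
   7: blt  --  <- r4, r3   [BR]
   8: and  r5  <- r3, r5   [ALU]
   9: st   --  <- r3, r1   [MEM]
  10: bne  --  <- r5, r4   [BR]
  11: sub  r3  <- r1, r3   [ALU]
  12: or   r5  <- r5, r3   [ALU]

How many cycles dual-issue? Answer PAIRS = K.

PAIRS = 5

0. or @i0  | RAW r1
1. add/add @i1/i2  | dual
2. add/ld @i3/i4  | dual
3. sll/blt @i5/i6  | dual
4. blt/and @i7/i8  | dual
5. st @i9  | no-port MEM/BR
6. bne/sub @i10/i11  | dual
7. or @i12  | tail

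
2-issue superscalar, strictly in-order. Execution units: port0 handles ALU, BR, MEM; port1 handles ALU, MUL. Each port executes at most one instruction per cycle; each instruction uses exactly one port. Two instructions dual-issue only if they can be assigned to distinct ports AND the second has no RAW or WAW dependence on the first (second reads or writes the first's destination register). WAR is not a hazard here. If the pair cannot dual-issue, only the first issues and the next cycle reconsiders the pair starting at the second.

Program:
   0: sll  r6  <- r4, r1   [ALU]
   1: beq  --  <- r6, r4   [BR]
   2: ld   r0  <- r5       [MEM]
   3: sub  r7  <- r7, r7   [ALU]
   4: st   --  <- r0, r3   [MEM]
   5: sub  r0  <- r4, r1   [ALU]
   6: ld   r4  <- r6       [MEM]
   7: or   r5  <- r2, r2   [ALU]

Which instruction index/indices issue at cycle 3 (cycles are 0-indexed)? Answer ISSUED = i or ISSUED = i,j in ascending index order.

[0] i0  sll.ALU  -- RAW r6
[1] i1  beq.BR  -- no-port BR/MEM
[2] i2/i3  ld.MEM;sub.ALU  -- pair
[3] i4/i5  st.MEM;sub.ALU  -- pair
[4] i6/i7  ld.MEM;or.ALU  -- pair

ISSUED = 4,5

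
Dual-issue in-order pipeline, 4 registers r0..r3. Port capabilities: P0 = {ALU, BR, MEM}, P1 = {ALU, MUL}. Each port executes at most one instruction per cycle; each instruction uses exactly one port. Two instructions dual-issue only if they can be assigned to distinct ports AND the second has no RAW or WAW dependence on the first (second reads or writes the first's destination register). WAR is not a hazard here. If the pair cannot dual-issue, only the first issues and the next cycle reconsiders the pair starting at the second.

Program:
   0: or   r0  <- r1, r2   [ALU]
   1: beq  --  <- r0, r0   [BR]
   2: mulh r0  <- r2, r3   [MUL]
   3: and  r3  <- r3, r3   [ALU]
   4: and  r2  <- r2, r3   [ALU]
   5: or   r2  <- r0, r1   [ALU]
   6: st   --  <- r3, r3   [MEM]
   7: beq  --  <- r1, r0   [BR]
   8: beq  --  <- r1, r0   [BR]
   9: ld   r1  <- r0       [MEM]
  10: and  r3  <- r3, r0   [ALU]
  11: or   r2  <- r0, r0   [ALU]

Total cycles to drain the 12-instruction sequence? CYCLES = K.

t=0 i0:or ; RAW r0
t=1 i1+i2:beq mulh ; pair
t=2 i3:and ; RAW r3
t=3 i4:and ; WAW r2
t=4 i5+i6:or st ; pair
t=5 i7:beq ; no-port BR/BR
t=6 i8:beq ; no-port BR/MEM
t=7 i9+i10:ld and ; pair
t=8 i11:or ; tail

CYCLES = 9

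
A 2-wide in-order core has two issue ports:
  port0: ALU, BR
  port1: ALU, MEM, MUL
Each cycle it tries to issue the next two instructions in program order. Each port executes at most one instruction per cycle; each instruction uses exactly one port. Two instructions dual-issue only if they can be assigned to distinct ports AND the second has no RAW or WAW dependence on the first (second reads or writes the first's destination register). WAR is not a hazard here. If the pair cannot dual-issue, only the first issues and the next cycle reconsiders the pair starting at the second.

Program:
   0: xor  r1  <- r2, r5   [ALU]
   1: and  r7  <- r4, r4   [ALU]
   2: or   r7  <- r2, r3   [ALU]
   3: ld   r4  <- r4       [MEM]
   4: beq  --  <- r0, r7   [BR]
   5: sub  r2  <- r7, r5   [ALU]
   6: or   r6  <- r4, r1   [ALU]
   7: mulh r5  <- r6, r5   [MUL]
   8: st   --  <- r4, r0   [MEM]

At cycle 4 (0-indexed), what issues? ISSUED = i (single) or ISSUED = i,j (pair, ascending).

c0: i0/i1 xor.ALU;and.ALU  2-wide
c1: i2/i3 or.ALU;ld.MEM  2-wide
c2: i4/i5 beq.BR;sub.ALU  2-wide
c3: i6 or.ALU  RAW r6
c4: i7 mulh.MUL  no-port MUL/MEM
c5: i8 st.MEM  tail

ISSUED = 7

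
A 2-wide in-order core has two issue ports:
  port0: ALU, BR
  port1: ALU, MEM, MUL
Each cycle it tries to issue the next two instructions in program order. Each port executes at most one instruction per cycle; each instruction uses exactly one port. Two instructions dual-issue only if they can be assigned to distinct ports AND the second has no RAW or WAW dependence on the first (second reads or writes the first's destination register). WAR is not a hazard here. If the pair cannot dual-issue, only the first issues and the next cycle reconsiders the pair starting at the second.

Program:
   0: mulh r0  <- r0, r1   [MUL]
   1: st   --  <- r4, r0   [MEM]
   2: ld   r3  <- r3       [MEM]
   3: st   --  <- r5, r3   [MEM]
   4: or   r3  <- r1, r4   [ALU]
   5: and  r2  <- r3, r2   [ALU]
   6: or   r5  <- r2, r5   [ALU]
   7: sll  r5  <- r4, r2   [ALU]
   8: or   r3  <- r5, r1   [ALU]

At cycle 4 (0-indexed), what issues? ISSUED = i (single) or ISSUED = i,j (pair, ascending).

  cy0 -> i0 (mulh.MUL) no-port MUL/MEM
  cy1 -> i1 (st.MEM) no-port MEM/MEM
  cy2 -> i2 (ld.MEM) no-port MEM/MEM
  cy3 -> i3&i4 (st.MEM;or.ALU) pair
  cy4 -> i5 (and.ALU) RAW r2
  cy5 -> i6 (or.ALU) WAW r5
  cy6 -> i7 (sll.ALU) RAW r5
  cy7 -> i8 (or.ALU) tail

ISSUED = 5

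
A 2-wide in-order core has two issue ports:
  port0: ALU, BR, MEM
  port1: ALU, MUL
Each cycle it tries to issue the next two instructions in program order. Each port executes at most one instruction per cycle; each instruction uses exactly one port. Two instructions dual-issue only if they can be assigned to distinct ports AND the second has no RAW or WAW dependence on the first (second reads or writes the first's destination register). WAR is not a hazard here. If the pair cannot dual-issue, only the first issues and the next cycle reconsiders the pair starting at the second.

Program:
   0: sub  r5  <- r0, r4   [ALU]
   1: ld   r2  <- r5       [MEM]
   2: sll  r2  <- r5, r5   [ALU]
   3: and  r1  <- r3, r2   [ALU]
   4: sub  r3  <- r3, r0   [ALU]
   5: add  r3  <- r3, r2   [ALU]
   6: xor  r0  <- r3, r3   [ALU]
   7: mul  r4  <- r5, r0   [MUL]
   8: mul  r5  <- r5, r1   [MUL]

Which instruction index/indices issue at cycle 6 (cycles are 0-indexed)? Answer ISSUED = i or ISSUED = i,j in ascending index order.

#0 head=0: sub.ALU i0 RAW r5
#1 head=1: ld.MEM i1 WAW r2
#2 head=2: sll.ALU i2 RAW r2
#3 head=3: and.ALU sub.ALU i3+i4 pair
#4 head=5: add.ALU i5 RAW r3
#5 head=6: xor.ALU i6 RAW r0
#6 head=7: mul.MUL i7 no-port MUL/MUL
#7 head=8: mul.MUL i8 tail

ISSUED = 7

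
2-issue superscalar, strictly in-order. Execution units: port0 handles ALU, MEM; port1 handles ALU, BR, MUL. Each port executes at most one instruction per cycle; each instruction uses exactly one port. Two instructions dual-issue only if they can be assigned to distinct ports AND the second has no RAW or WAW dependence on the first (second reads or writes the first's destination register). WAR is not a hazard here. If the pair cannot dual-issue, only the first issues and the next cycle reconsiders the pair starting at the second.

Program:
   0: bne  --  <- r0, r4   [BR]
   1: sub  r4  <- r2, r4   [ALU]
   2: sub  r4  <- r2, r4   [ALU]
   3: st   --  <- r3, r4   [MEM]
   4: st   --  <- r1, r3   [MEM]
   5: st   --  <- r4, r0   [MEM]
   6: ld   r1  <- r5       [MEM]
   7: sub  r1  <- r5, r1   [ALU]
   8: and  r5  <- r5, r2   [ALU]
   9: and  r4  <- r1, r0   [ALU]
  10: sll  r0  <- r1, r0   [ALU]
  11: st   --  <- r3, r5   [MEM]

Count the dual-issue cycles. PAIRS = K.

PAIRS = 3

  cy0 -> i0,i1 (bne/sub) 2-wide
  cy1 -> i2 (sub) RAW r4
  cy2 -> i3 (st) no-port MEM/MEM
  cy3 -> i4 (st) no-port MEM/MEM
  cy4 -> i5 (st) no-port MEM/MEM
  cy5 -> i6 (ld) RAW+WAW r1
  cy6 -> i7,i8 (sub/and) 2-wide
  cy7 -> i9,i10 (and/sll) 2-wide
  cy8 -> i11 (st) tail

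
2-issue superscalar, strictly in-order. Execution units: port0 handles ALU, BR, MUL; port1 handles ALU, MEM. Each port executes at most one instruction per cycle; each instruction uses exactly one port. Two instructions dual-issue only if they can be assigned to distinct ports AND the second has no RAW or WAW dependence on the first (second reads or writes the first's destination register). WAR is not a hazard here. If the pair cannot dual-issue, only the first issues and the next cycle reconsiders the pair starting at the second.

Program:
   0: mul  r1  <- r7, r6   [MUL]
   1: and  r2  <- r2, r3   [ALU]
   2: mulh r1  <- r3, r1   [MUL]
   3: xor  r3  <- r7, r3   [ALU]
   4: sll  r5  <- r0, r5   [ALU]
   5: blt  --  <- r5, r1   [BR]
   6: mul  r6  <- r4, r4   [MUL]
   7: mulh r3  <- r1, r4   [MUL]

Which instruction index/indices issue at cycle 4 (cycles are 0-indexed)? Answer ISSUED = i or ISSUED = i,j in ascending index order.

ISSUED = 6

#0 head=0: mul.MUL and.ALU i0/i1 2-wide
#1 head=2: mulh.MUL xor.ALU i2/i3 2-wide
#2 head=4: sll.ALU i4 RAW r5
#3 head=5: blt.BR i5 no-port BR/MUL
#4 head=6: mul.MUL i6 no-port MUL/MUL
#5 head=7: mulh.MUL i7 tail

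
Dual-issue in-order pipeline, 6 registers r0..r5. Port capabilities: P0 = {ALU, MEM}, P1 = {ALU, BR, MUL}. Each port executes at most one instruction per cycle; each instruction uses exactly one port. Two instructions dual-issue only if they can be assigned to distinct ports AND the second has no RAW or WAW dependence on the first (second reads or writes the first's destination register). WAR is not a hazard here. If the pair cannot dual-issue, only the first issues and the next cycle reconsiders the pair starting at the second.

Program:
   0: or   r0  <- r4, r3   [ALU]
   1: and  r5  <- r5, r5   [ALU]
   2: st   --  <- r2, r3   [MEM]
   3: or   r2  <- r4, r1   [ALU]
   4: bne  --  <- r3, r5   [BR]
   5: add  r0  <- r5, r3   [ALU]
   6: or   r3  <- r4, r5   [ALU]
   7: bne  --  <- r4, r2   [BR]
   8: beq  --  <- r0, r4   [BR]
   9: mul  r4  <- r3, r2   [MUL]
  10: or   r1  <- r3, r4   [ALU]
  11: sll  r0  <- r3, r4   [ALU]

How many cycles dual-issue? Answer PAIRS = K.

PAIRS = 5

[0] i0,i1  or.ALU+and.ALU  -- pair
[1] i2,i3  st.MEM+or.ALU  -- pair
[2] i4,i5  bne.BR+add.ALU  -- pair
[3] i6,i7  or.ALU+bne.BR  -- pair
[4] i8  beq.BR  -- no-port BR/MUL
[5] i9  mul.MUL  -- RAW r4
[6] i10,i11  or.ALU+sll.ALU  -- pair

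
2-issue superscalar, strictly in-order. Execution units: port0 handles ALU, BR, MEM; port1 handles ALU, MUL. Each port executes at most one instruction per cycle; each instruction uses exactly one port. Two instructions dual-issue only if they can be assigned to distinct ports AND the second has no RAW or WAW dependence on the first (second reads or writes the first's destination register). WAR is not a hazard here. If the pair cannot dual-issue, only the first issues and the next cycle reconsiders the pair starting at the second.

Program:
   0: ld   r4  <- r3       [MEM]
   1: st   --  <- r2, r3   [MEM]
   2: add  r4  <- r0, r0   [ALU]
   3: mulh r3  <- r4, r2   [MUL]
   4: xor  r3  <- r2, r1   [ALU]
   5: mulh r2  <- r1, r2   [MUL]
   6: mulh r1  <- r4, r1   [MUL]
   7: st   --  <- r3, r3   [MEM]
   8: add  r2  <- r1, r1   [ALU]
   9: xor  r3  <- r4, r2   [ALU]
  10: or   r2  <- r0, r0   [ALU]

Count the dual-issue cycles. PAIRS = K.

0. ld.MEM @i0  | no-port MEM/MEM
1. st.MEM+add.ALU @i1+i2  | dual
2. mulh.MUL @i3  | WAW r3
3. xor.ALU+mulh.MUL @i4+i5  | dual
4. mulh.MUL+st.MEM @i6+i7  | dual
5. add.ALU @i8  | RAW r2
6. xor.ALU+or.ALU @i9+i10  | dual

PAIRS = 4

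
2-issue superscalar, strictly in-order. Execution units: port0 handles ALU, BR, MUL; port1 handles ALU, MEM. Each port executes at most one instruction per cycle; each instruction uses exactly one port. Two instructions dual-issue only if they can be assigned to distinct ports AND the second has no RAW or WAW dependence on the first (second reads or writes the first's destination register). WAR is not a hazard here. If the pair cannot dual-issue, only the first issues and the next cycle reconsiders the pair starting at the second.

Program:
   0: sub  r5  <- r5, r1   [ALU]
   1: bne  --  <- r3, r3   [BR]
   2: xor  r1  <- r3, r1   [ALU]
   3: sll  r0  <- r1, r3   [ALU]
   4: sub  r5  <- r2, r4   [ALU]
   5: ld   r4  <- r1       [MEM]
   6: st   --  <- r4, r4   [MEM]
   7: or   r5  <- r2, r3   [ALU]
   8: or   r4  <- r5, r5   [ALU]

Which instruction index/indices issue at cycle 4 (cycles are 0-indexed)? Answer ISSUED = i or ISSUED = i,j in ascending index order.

c0: i0,i1 sub/bne  dual
c1: i2 xor  RAW r1
c2: i3,i4 sll/sub  dual
c3: i5 ld  no-port MEM/MEM
c4: i6,i7 st/or  dual
c5: i8 or  tail

ISSUED = 6,7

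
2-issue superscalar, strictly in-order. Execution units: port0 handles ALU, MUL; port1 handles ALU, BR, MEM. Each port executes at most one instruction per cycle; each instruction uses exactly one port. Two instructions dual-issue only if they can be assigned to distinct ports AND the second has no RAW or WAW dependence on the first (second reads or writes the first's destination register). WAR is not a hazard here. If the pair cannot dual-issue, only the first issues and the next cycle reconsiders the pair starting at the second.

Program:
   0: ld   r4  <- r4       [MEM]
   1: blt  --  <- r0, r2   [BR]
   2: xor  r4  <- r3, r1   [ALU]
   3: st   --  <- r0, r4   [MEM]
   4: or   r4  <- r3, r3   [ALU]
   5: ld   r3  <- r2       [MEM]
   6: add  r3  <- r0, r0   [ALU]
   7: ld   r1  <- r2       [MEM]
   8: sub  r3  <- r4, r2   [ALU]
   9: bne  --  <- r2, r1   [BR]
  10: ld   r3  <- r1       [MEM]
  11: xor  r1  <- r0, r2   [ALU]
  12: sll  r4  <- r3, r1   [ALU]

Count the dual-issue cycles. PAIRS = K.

#0 head=0: ld i0 no-port MEM/BR
#1 head=1: blt/xor i1+i2 2-wide
#2 head=3: st/or i3+i4 2-wide
#3 head=5: ld i5 WAW r3
#4 head=6: add/ld i6+i7 2-wide
#5 head=8: sub/bne i8+i9 2-wide
#6 head=10: ld/xor i10+i11 2-wide
#7 head=12: sll i12 tail

PAIRS = 5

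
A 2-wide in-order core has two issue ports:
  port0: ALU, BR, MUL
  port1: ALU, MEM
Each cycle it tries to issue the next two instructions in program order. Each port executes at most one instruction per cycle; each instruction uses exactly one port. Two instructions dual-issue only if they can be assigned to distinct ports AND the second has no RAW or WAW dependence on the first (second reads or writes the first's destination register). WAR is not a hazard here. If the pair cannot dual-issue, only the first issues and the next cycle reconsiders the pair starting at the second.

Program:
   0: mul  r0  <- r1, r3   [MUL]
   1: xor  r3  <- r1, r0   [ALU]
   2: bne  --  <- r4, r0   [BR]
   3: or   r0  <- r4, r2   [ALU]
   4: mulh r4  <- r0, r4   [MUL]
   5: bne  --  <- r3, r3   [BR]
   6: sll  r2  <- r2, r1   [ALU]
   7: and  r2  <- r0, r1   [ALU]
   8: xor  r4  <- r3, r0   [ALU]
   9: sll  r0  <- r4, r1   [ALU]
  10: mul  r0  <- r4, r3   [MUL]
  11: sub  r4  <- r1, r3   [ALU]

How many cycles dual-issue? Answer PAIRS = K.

0. mul @i0  | RAW r0
1. xor;bne @i1&i2  | 2-wide
2. or @i3  | RAW r0
3. mulh @i4  | no-port MUL/BR
4. bne;sll @i5&i6  | 2-wide
5. and;xor @i7&i8  | 2-wide
6. sll @i9  | WAW r0
7. mul;sub @i10&i11  | 2-wide

PAIRS = 4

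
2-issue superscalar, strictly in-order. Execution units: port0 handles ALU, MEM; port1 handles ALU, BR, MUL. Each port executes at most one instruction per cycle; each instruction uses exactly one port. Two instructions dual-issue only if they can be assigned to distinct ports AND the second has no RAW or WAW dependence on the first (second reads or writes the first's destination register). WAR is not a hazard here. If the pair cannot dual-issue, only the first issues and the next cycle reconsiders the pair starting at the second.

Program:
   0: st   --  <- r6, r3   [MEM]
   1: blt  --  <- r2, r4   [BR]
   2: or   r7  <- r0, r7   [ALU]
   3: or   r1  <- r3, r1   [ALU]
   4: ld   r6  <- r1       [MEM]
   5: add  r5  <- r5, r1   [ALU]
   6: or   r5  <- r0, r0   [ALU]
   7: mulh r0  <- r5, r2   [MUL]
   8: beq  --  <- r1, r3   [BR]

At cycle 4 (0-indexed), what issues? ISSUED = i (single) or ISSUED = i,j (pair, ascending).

#0 head=0: st;blt i0&i1 dual
#1 head=2: or;or i2&i3 dual
#2 head=4: ld;add i4&i5 dual
#3 head=6: or i6 RAW r5
#4 head=7: mulh i7 no-port MUL/BR
#5 head=8: beq i8 tail

ISSUED = 7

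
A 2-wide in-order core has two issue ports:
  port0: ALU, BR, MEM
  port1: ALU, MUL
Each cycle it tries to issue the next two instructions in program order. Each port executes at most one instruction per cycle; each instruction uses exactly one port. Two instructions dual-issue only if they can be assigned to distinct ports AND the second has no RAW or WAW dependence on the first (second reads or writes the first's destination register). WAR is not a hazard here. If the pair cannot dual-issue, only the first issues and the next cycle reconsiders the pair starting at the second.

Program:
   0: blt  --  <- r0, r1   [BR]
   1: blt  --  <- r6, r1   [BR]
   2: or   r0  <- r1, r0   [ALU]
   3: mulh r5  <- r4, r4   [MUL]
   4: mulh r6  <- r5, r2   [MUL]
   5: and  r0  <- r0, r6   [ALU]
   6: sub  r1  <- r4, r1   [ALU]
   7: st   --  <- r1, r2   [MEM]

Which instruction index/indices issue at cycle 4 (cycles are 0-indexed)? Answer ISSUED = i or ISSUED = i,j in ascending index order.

  cy0 -> i0 (blt) no-port BR/BR
  cy1 -> i1&i2 (blt/or) dual
  cy2 -> i3 (mulh) no-port MUL/MUL
  cy3 -> i4 (mulh) RAW r6
  cy4 -> i5&i6 (and/sub) dual
  cy5 -> i7 (st) tail

ISSUED = 5,6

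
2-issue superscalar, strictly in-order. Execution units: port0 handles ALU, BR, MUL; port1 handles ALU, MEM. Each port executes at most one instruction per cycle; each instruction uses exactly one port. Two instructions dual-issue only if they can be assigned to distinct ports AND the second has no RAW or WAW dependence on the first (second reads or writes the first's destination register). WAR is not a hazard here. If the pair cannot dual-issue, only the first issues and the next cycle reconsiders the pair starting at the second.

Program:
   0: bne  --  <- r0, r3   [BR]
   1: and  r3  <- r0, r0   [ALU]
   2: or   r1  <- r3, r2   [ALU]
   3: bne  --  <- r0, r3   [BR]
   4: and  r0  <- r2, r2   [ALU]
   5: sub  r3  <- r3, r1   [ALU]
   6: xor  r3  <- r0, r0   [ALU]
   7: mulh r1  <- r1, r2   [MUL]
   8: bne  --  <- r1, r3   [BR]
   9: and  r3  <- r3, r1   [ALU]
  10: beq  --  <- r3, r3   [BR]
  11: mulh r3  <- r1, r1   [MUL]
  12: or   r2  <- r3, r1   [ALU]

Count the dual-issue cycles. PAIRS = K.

#0 head=0: bne/and i0+i1 2-wide
#1 head=2: or/bne i2+i3 2-wide
#2 head=4: and/sub i4+i5 2-wide
#3 head=6: xor/mulh i6+i7 2-wide
#4 head=8: bne/and i8+i9 2-wide
#5 head=10: beq i10 no-port BR/MUL
#6 head=11: mulh i11 RAW r3
#7 head=12: or i12 tail

PAIRS = 5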